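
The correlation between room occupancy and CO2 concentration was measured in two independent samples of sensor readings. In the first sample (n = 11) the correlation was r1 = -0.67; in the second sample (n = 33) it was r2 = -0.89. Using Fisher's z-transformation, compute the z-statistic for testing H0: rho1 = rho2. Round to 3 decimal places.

z1 = atanh(-0.67) = -0.810743,  z2 = atanh(-0.89) = -1.421926
SE = √(1/(n1−3) + 1/(n2−3)) = √(1/8 + 1/30) = √(0.1250000 + 0.0333333) = √0.1583333 = 0.397911
z = (z1 − z2)/SE = (-0.810743 − (-1.421926)) / 0.397911 = 0.611183 / 0.397911 = 1.536

1.536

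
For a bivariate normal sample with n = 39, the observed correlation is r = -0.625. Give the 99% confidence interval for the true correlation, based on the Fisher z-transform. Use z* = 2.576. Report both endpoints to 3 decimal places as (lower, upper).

Fisher z: z_r = atanh(r) = ½·ln((1+(-0.625))/(1−(-0.625))) = -0.733169
SE(z) = 1/√(n−3) = 1/√36 = 0.166667
99% ⇒ z* = 2.576; margin = 2.576·0.166667 = 0.429334
CI on z-scale: (-1.162503, -0.303835)
Back-transform: tanh(-1.162503) = -0.821854, tanh(-0.303835) = -0.294818

(-0.822, -0.295)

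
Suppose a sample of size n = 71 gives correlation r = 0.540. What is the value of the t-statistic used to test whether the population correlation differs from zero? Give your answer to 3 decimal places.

5.329

1 − r² = 1 − 0.291600 = 0.708400;  √(1−r²) = 0.841665
√(n−2) = √69 = 8.306624
t = r·√(n−2)/√(1−r²) = 0.540 · 8.306624 / 0.841665 = 5.329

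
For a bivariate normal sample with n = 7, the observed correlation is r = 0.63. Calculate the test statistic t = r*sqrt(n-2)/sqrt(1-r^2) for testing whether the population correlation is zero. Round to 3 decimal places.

1 − r² = 1 − 0.3969 = 0.6031;  √(1−r²) = 0.776595
√(n−2) = √5 = 2.236068
t = r·√(n−2)/√(1−r²) = 0.63 · 2.236068 / 0.776595 = 1.814

1.814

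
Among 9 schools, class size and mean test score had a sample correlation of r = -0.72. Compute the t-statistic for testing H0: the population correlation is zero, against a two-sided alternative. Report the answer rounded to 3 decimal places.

1 − r² = 1 − 0.5184 = 0.4816;  √(1−r²) = 0.693974
√(n−2) = √7 = 2.645751
t = r·√(n−2)/√(1−r²) = -0.72 · 2.645751 / 0.693974 = -2.745

-2.745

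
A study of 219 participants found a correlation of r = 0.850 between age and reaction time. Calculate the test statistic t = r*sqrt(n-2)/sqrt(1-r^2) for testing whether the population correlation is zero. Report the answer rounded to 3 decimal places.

t = r·√(n−2) / √(1−r²) with r = 0.850, n = 219
  = 0.850·√217 / √(1 − 0.722500)
  = 0.850·14.730920 / 0.526783
  = 12.521282 / 0.526783 = 23.769

23.769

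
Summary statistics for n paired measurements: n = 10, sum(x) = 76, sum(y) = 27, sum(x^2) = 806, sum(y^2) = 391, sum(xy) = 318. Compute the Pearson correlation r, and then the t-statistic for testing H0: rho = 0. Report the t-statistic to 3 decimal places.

1.303

Numerator: nΣxy − (Σx)(Σy) = 10·318 − (76)(27) = 1128
Denominator: √[(nΣx²−(Σx)²)(nΣy²−(Σy)²)]
  nΣx²−(Σx)² = 10·806 − 5776 = 2284;  nΣy²−(Σy)² = 10·391 − 729 = 3181
  √(2284·3181) = √7265404 = 2695.4413
r = 1128 / 2695.4413 = 0.4185
t = r·√(n−2)/√(1−r²) = 0.4185·√8 / √(1−0.175142) = 1.183697 / 0.908217 = 1.303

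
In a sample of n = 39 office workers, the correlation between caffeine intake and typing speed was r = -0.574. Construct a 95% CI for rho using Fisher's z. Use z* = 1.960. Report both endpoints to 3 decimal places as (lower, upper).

Fisher z: z_r = atanh(r) = ½·ln((1+(-0.574))/(1−(-0.574))) = -0.653468
SE(z) = 1/√(n−3) = 1/√36 = 0.166667
95% ⇒ z* = 1.960; margin = 1.960·0.166667 = 0.326667
CI on z-scale: (-0.980135, -0.326801)
Back-transform: tanh(-0.980135) = -0.753124, tanh(-0.326801) = -0.315643

(-0.753, -0.316)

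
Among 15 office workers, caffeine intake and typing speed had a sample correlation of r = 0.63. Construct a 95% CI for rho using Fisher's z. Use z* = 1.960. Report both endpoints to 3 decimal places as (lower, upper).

Fisher z: z_r = atanh(r) = ½·ln((1+0.63)/(1−0.63)) = 0.741416
SE(z) = 1/√(n−3) = 1/√12 = 0.288675
95% ⇒ z* = 1.960; margin = 1.960·0.288675 = 0.565803
CI on z-scale: (0.175613, 1.307219)
Back-transform: tanh(0.175613) = 0.173830, tanh(1.307219) = 0.863570

(0.174, 0.864)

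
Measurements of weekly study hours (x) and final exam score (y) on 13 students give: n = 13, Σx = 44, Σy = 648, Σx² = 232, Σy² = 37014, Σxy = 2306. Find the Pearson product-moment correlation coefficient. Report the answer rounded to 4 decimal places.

Numerator: nΣxy − (Σx)(Σy) = 13·2306 − (44)(648) = 1466
Denominator: √[(nΣx²−(Σx)²)(nΣy²−(Σy)²)]
  nΣx²−(Σx)² = 13·232 − 1936 = 1080;  nΣy²−(Σy)² = 13·37014 − 419904 = 61278
  √(1080·61278) = √66180240 = 8135.1238
r = 1466 / 8135.1238 = 0.1802

0.1802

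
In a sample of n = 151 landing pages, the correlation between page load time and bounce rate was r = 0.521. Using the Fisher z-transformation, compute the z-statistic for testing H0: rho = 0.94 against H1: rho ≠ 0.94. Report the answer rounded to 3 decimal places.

z_r = atanh(0.521) = 0.577711,  z_0 = atanh(0.94) = 1.738049
SE = 1/√(n−3) = 1/√148 = 0.082199
z = (z_r − z_0)/SE = (0.577711 − 1.738049) / 0.082199 = -1.160338 / 0.082199 = -14.116

-14.116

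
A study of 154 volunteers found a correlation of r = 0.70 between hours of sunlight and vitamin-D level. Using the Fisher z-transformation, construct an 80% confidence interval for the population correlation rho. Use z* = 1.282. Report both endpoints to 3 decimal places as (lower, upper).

z_r = atanh(0.70) = 0.867301;  SE = 1/√(n−3) = 1/√151 = 0.081379
z-limits: 0.867301 ± 1.282·0.081379 = 0.867301 ± 0.104328 = [0.762973, 0.971629]
ρ-limits: (tanh 0.762973, tanh 0.971629) = (0.643, 0.749)

(0.643, 0.749)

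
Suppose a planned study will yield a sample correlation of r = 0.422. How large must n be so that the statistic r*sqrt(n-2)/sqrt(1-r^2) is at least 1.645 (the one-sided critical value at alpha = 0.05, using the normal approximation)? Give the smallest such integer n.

Need r·√(n−2)/√(1−r²) ≥ 1.645
√(n−2) ≥ 1.645·√(1−0.178084) / 0.422 = 1.645·0.906596 / 0.422 = 3.5340
n−2 ≥ 12.4892  ⇒  n ≥ 14.4892
Smallest integer n = 15

15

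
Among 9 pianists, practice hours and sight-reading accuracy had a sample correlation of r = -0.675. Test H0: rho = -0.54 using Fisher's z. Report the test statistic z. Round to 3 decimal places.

-0.528

Fisher z: atanh(-0.675) = -0.819872, atanh(-0.54) = -0.604156
z = (z_r − z_0)·√(n−3) = (-0.819872 − (-0.604156))·√6 = -0.215716 · 2.449490 = -0.528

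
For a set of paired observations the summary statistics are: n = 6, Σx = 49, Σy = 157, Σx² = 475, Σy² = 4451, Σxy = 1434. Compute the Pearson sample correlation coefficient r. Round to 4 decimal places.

S_xy = nΣxy − ΣxΣy = 6·1434 − 49·157 = 8604 − 7693 = 911
S_xx = nΣx² − (Σx)² = 6·475 − 49² = 2850 − 2401 = 449
S_yy = nΣy² − (Σy)² = 6·4451 − 157² = 26706 − 24649 = 2057
r = S_xy / √(S_xx·S_yy) = 911 / √(449·2057) = 911 / √923593 = 911 / 961.0375 = 0.9479

0.9479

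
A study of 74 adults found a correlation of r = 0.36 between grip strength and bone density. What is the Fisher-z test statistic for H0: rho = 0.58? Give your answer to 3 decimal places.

-2.406

Fisher z: atanh(0.36) = 0.376886, atanh(0.58) = 0.662463
z = (z_r − z_0)·√(n−3) = (0.376886 − 0.662463)·√71 = -0.285577 · 8.426150 = -2.406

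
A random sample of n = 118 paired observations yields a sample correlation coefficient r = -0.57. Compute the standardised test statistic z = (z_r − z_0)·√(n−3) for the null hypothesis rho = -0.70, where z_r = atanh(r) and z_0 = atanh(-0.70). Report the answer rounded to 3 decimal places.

2.357

z_r = atanh(-0.57) = -0.647523,  z_0 = atanh(-0.70) = -0.867301
SE = 1/√(n−3) = 1/√115 = 0.093250
z = (z_r − z_0)/SE = (-0.647523 − (-0.867301)) / 0.093250 = 0.219778 / 0.093250 = 2.357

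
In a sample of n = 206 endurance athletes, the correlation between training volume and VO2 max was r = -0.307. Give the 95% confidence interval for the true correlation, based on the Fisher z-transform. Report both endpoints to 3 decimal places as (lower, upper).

Fisher z: z_r = atanh(r) = ½·ln((1+(-0.307))/(1−(-0.307))) = -0.317230
SE(z) = 1/√(n−3) = 1/√203 = 0.070186
95% ⇒ z* = 1.960; margin = 1.960·0.070186 = 0.137565
CI on z-scale: (-0.454795, -0.179665)
Back-transform: tanh(-0.454795) = -0.425833, tanh(-0.179665) = -0.177756

(-0.426, -0.178)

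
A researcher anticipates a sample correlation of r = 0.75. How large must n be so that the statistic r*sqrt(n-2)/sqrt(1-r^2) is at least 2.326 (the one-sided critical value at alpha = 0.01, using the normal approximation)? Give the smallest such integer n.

7

Need r·√(n−2)/√(1−r²) ≥ 2.326
√(n−2) ≥ 2.326·√(1−0.5625) / 0.75 = 2.326·0.661438 / 0.75 = 2.0513
n−2 ≥ 4.2078  ⇒  n ≥ 6.2078
Smallest integer n = 7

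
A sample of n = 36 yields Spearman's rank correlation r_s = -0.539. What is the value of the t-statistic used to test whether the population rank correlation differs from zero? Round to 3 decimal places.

1 − r_s² = 1 − 0.290521 = 0.709479;  √(1−r_s²) = 0.842306
√(n−2) = √34 = 5.830952
t = r_s·√(n−2)/√(1−r_s²) = -0.539 · 5.830952 / 0.842306 = -3.731

-3.731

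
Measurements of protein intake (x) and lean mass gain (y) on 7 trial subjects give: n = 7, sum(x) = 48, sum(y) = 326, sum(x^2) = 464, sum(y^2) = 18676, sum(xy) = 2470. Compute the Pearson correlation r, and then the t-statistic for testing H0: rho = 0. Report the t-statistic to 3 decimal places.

Numerator: nΣxy − (Σx)(Σy) = 7·2470 − (48)(326) = 1642
Denominator: √[(nΣx²−(Σx)²)(nΣy²−(Σy)²)]
  nΣx²−(Σx)² = 7·464 − 2304 = 944;  nΣy²−(Σy)² = 7·18676 − 106276 = 24456
  √(944·24456) = √23086464 = 4804.8376
r = 1642 / 4804.8376 = 0.3417
t = r·√(n−2)/√(1−r²) = 0.3417·√5 / √(1−0.116759) = 0.764064 / 0.939809 = 0.813

0.813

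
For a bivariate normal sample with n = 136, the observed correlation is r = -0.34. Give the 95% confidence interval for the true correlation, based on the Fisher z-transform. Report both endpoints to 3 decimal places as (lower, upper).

(-0.481, -0.182)

Fisher z: z_r = atanh(r) = ½·ln((1+(-0.34))/(1−(-0.34))) = -0.354093
SE(z) = 1/√(n−3) = 1/√133 = 0.086711
95% ⇒ z* = 1.960; margin = 1.960·0.086711 = 0.169954
CI on z-scale: (-0.524047, -0.184139)
Back-transform: tanh(-0.524047) = -0.480817, tanh(-0.184139) = -0.182086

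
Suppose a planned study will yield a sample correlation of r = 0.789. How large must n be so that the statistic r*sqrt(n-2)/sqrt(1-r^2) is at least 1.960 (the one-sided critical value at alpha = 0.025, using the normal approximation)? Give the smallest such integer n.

Need r·√(n−2)/√(1−r²) ≥ 1.960
√(n−2) ≥ 1.960·√(1−0.622521) / 0.789 = 1.960·0.614393 / 0.789 = 1.5262
n−2 ≥ 2.3293  ⇒  n ≥ 4.3293
Smallest integer n = 5

5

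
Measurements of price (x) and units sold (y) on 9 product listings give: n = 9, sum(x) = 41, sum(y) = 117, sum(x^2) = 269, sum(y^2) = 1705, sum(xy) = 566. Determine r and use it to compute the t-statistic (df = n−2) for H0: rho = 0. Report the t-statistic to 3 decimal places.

0.737

Numerator: nΣxy − (Σx)(Σy) = 9·566 − (41)(117) = 297
Denominator: √[(nΣx²−(Σx)²)(nΣy²−(Σy)²)]
  nΣx²−(Σx)² = 9·269 − 1681 = 740;  nΣy²−(Σy)² = 9·1705 − 13689 = 1656
  √(740·1656) = √1225440 = 1106.9959
r = 297 / 1106.9959 = 0.2683
t = r·√(n−2)/√(1−r²) = 0.2683·√7 / √(1−0.071985) = 0.709855 / 0.963335 = 0.737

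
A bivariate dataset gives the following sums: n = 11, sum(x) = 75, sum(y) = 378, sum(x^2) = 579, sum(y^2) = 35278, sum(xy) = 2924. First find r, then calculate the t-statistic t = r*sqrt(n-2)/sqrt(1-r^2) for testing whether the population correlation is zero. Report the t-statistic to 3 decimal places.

0.883

Numerator: nΣxy − (Σx)(Σy) = 11·2924 − (75)(378) = 3814
Denominator: √[(nΣx²−(Σx)²)(nΣy²−(Σy)²)]
  nΣx²−(Σx)² = 11·579 − 5625 = 744;  nΣy²−(Σy)² = 11·35278 − 142884 = 245174
  √(744·245174) = √182409456 = 13505.9045
r = 3814 / 13505.9045 = 0.2824
t = r·√(n−2)/√(1−r²) = 0.2824·√9 / √(1−0.079750) = 0.847200 / 0.959297 = 0.883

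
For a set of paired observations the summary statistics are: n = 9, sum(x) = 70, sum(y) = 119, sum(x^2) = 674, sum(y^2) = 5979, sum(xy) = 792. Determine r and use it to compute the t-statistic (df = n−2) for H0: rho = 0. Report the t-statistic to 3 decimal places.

-0.475

S_xy = nΣxy − ΣxΣy = 9·792 − 70·119 = 7128 − 8330 = -1202
S_xx = nΣx² − (Σx)² = 9·674 − 70² = 6066 − 4900 = 1166
S_yy = nΣy² − (Σy)² = 9·5979 − 119² = 53811 − 14161 = 39650
r = S_xy / √(S_xx·S_yy) = -1202 / √(1166·39650) = -1202 / √46231900 = -1202 / 6799.4044 = -0.1768
t = r·√(n−2)/√(1−r²) = -0.1768·√7 / √(1−0.031258) = -0.467769 / 0.984247 = -0.475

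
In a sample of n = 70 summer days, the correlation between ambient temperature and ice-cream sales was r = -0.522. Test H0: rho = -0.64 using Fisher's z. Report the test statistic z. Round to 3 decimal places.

Fisher z: atanh(-0.522) = -0.579085, atanh(-0.64) = -0.758174
z = (z_r − z_0)·√(n−3) = (-0.579085 − (-0.758174))·√67 = 0.179089 · 8.185353 = 1.466

1.466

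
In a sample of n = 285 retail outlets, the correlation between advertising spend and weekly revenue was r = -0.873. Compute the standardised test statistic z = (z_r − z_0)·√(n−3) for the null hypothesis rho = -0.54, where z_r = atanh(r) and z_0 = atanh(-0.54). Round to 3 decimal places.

-12.450

z_r = atanh(-0.873) = -1.345555,  z_0 = atanh(-0.54) = -0.604156
SE = 1/√(n−3) = 1/√282 = 0.059549
z = (z_r − z_0)/SE = (-1.345555 − (-0.604156)) / 0.059549 = -0.741399 / 0.059549 = -12.450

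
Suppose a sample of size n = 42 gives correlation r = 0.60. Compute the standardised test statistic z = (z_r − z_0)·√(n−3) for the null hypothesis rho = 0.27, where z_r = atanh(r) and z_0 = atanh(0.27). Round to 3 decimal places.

2.600

Fisher z: atanh(0.60) = 0.693147, atanh(0.27) = 0.276864
z = (z_r − z_0)·√(n−3) = (0.693147 − 0.276864)·√39 = 0.416283 · 6.244998 = 2.600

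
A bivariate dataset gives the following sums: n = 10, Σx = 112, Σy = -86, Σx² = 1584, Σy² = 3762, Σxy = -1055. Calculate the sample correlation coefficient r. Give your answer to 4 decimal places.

S_xy = nΣxy − ΣxΣy = 10·(-1055) − 112·(-86) = -10550 − (-9632) = -918
S_xx = nΣx² − (Σx)² = 10·1584 − 112² = 15840 − 12544 = 3296
S_yy = nΣy² − (Σy)² = 10·3762 − (-86)² = 37620 − 7396 = 30224
r = S_xy / √(S_xx·S_yy) = -918 / √(3296·30224) = -918 / √99618304 = -918 / 9980.8970 = -0.0920

-0.0920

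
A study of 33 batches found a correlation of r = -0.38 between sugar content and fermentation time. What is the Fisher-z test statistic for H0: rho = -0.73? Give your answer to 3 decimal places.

2.896

Fisher z: atanh(-0.38) = -0.400060, atanh(-0.73) = -0.928727
z = (z_r − z_0)·√(n−3) = (-0.400060 − (-0.928727))·√30 = 0.528667 · 5.477226 = 2.896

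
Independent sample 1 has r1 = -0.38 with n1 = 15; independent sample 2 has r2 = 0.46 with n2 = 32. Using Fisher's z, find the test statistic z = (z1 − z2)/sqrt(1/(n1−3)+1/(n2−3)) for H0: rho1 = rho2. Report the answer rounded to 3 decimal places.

-2.614

z1 = atanh(-0.38) = -0.400060,  z2 = atanh(0.46) = 0.497311
SE = √(1/(n1−3) + 1/(n2−3)) = √(1/12 + 1/29) = √(0.0833333 + 0.0344828) = √0.1178161 = 0.343243
z = (z1 − z2)/SE = (-0.400060 − 0.497311) / 0.343243 = -0.897371 / 0.343243 = -2.614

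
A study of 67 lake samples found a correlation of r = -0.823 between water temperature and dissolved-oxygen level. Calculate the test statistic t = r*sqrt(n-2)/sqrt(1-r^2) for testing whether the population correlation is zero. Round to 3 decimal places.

1 − r² = 1 − 0.677329 = 0.322671;  √(1−r²) = 0.568041
√(n−2) = √65 = 8.062258
t = r·√(n−2)/√(1−r²) = -0.823 · 8.062258 / 0.568041 = -11.681

-11.681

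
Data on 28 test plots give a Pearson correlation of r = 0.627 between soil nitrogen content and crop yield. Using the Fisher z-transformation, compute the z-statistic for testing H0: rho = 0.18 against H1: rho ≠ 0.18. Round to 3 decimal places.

Fisher z: atanh(0.627) = 0.736457, atanh(0.18) = 0.181983
z = (z_r − z_0)·√(n−3) = (0.736457 − 0.181983)·√25 = 0.554474 · 5.000000 = 2.772

2.772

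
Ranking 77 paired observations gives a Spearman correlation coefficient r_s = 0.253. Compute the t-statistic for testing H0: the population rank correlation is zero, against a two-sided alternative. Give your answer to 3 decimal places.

t = r_s·√(n−2) / √(1−r_s²) with r_s = 0.253, n = 77
  = 0.253·√75 / √(1 − 0.064009)
  = 0.253·8.660254 / 0.967466
  = 2.191044 / 0.967466 = 2.265

2.265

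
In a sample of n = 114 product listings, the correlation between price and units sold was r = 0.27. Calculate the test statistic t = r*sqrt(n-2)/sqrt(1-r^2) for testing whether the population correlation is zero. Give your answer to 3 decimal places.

2.968

t = r·√(n−2) / √(1−r²) with r = 0.27, n = 114
  = 0.27·√112 / √(1 − 0.0729)
  = 0.27·10.583005 / 0.962860
  = 2.857411 / 0.962860 = 2.968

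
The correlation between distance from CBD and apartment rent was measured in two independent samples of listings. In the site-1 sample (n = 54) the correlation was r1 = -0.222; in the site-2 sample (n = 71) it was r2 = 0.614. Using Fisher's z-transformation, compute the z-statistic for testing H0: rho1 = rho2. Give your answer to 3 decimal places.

-5.080

z1 = atanh(-0.222) = -0.225759,  z2 = atanh(0.614) = 0.715317
SE = √(1/(n1−3) + 1/(n2−3)) = √(1/51 + 1/68) = √(0.0196078 + 0.0147059) = √0.0343137 = 0.185240
z = (z1 − z2)/SE = (-0.225759 − 0.715317) / 0.185240 = -0.941076 / 0.185240 = -5.080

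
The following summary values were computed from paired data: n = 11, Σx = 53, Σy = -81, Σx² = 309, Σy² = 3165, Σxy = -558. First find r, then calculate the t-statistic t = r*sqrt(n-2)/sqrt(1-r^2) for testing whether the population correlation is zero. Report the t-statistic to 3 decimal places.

-1.520

Numerator: nΣxy − (Σx)(Σy) = 11·(-558) − (53)(-81) = -1845
Denominator: √[(nΣx²−(Σx)²)(nΣy²−(Σy)²)]
  nΣx²−(Σx)² = 11·309 − 2809 = 590;  nΣy²−(Σy)² = 11·3165 − 6561 = 28254
  √(590·28254) = √16669860 = 4082.8740
r = -1845 / 4082.8740 = -0.4519
t = r·√(n−2)/√(1−r²) = -0.4519·√9 / √(1−0.204214) = -1.355700 / 0.892068 = -1.520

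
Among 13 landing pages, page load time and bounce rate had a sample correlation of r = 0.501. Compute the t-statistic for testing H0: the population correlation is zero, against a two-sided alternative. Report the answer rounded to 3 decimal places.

t = r·√(n−2) / √(1−r²) with r = 0.501, n = 13
  = 0.501·√11 / √(1 − 0.251001)
  = 0.501·3.316625 / 0.865447
  = 1.661629 / 0.865447 = 1.920

1.920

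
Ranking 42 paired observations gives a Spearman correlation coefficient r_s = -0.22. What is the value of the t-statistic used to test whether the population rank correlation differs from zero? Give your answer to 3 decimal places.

t = r_s·√(n−2) / √(1−r_s²) with r_s = -0.22, n = 42
  = -0.22·√40 / √(1 − 0.0484)
  = -0.22·6.324555 / 0.975500
  = -1.391402 / 0.975500 = -1.426

-1.426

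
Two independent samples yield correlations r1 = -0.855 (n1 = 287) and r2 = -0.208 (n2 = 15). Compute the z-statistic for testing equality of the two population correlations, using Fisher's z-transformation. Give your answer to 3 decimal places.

-3.608

Fisher z-transforms: z1 = atanh(-0.855) = -1.274453, z2 = atanh(-0.208) = -0.211080; difference d = -1.063373
Var(d) = 1/284 + 1/12 = 0.0035211 + 0.0833333 = 0.0868544
z = d/√Var(d) = -1.063373 / √0.0868544 = -1.063373 / 0.294711 = -3.608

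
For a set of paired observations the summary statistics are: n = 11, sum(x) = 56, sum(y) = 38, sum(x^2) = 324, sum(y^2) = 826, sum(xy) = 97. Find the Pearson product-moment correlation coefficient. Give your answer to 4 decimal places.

-0.5867

S_xy = nΣxy − ΣxΣy = 11·97 − 56·38 = 1067 − 2128 = -1061
S_xx = nΣx² − (Σx)² = 11·324 − 56² = 3564 − 3136 = 428
S_yy = nΣy² − (Σy)² = 11·826 − 38² = 9086 − 1444 = 7642
r = S_xy / √(S_xx·S_yy) = -1061 / √(428·7642) = -1061 / √3270776 = -1061 / 1808.5287 = -0.5867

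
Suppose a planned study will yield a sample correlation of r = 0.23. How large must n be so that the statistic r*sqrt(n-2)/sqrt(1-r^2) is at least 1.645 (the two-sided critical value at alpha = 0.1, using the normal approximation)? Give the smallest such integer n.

Need r·√(n−2)/√(1−r²) ≥ 1.645
√(n−2) ≥ 1.645·√(1−0.0529) / 0.23 = 1.645·0.973191 / 0.23 = 6.9604
n−2 ≥ 48.4472  ⇒  n ≥ 50.4472
Smallest integer n = 51

51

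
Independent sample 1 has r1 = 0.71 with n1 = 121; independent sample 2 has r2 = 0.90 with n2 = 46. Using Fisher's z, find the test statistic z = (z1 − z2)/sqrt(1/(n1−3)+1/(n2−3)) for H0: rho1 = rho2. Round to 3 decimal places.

-3.284

z1 = atanh(0.71) = 0.887184,  z2 = atanh(0.90) = 1.472219
SE = √(1/(n1−3) + 1/(n2−3)) = √(1/118 + 1/43) = √(0.0084746 + 0.0232558) = √0.0317304 = 0.178130
z = (z1 − z2)/SE = (0.887184 − 1.472219) / 0.178130 = -0.585035 / 0.178130 = -3.284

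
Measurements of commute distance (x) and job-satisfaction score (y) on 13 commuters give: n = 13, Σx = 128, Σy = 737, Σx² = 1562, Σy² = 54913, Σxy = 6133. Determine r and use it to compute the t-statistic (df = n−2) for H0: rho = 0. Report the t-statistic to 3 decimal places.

-2.268

Numerator: nΣxy − (Σx)(Σy) = 13·6133 − (128)(737) = -14607
Denominator: √[(nΣx²−(Σx)²)(nΣy²−(Σy)²)]
  nΣx²−(Σx)² = 13·1562 − 16384 = 3922;  nΣy²−(Σy)² = 13·54913 − 543169 = 170700
  √(3922·170700) = √669485400 = 25874.4159
r = -14607 / 25874.4159 = -0.5645
t = r·√(n−2)/√(1−r²) = -0.5645·√11 / √(1−0.318660) = -1.872235 / 0.825433 = -2.268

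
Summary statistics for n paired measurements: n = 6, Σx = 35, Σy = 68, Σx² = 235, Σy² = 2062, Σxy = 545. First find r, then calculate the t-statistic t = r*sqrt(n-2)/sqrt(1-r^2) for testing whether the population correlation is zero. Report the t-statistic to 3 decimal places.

2.223

S_xy = nΣxy − ΣxΣy = 6·545 − 35·68 = 3270 − 2380 = 890
S_xx = nΣx² − (Σx)² = 6·235 − 35² = 1410 − 1225 = 185
S_yy = nΣy² − (Σy)² = 6·2062 − 68² = 12372 − 4624 = 7748
r = S_xy / √(S_xx·S_yy) = 890 / √(185·7748) = 890 / √1433380 = 890 / 1197.2385 = 0.7434
t = r·√(n−2)/√(1−r²) = 0.7434·√4 / √(1−0.552644) = 1.486800 / 0.668847 = 2.223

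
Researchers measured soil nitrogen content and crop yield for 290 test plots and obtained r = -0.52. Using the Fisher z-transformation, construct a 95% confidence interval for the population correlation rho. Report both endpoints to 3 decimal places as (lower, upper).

(-0.599, -0.431)

z_r = atanh(-0.52) = -0.576340;  SE = 1/√(n−3) = 1/√287 = 0.059028
z-limits: -0.576340 ± 1.960·0.059028 = -0.576340 ± 0.115695 = [-0.692035, -0.460645]
ρ-limits: (tanh -0.692035, tanh -0.460645) = (-0.599, -0.431)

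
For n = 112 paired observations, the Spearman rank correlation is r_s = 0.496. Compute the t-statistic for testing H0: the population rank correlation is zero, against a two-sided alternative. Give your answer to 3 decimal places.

t = r_s·√(n−2) / √(1−r_s²) with r_s = 0.496, n = 112
  = 0.496·√110 / √(1 − 0.246016)
  = 0.496·10.488088 / 0.868323
  = 5.202092 / 0.868323 = 5.991

5.991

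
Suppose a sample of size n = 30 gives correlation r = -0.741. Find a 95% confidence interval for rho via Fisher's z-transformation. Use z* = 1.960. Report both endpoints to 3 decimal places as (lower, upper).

z_r = atanh(-0.741) = -0.952693;  SE = 1/√(n−3) = 1/√27 = 0.192450
z-limits: -0.952693 ± 1.960·0.192450 = -0.952693 ± 0.377202 = [-1.329895, -0.575491]
ρ-limits: (tanh -1.329895, tanh -0.575491) = (-0.869, -0.519)

(-0.869, -0.519)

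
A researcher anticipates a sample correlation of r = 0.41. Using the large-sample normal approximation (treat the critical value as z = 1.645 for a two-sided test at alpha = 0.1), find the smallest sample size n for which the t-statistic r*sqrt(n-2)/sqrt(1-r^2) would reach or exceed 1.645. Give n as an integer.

16

Need r·√(n−2)/√(1−r²) ≥ 1.645
√(n−2) ≥ 1.645·√(1−0.1681) / 0.41 = 1.645·0.912086 / 0.41 = 3.6595
n−2 ≥ 13.3919  ⇒  n ≥ 15.3919
Smallest integer n = 16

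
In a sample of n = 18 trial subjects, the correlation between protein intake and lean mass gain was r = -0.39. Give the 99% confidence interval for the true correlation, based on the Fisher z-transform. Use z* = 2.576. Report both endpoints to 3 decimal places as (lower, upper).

z_r = atanh(-0.39) = -0.411800;  SE = 1/√(n−3) = 1/√15 = 0.258199
z-limits: -0.411800 ± 2.576·0.258199 = -0.411800 ± 0.665121 = [-1.076921, 0.253321]
ρ-limits: (tanh -1.076921, tanh 0.253321) = (-0.792, 0.248)

(-0.792, 0.248)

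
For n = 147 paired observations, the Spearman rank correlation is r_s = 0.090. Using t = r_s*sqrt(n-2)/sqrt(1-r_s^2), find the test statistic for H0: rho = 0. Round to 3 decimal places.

t = r_s·√(n−2) / √(1−r_s²) with r_s = 0.090, n = 147
  = 0.090·√145 / √(1 − 0.008100)
  = 0.090·12.041595 / 0.995942
  = 1.083744 / 0.995942 = 1.088

1.088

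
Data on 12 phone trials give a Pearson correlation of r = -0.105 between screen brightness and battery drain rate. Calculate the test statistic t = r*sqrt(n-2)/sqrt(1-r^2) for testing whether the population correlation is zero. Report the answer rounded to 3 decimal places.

1 − r² = 1 − 0.011025 = 0.988975;  √(1−r²) = 0.994472
√(n−2) = √10 = 3.162278
t = r·√(n−2)/√(1−r²) = -0.105 · 3.162278 / 0.994472 = -0.334

-0.334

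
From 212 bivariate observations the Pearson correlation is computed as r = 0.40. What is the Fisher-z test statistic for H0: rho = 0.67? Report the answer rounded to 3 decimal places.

z_r = atanh(0.40) = 0.423649,  z_0 = atanh(0.67) = 0.810743
SE = 1/√(n−3) = 1/√209 = 0.069171
z = (z_r − z_0)/SE = (0.423649 − 0.810743) / 0.069171 = -0.387094 / 0.069171 = -5.596

-5.596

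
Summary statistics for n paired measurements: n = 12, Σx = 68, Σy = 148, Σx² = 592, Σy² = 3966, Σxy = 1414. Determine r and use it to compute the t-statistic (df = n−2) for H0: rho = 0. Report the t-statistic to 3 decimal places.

S_xy = nΣxy − ΣxΣy = 12·1414 − 68·148 = 16968 − 10064 = 6904
S_xx = nΣx² − (Σx)² = 12·592 − 68² = 7104 − 4624 = 2480
S_yy = nΣy² − (Σy)² = 12·3966 − 148² = 47592 − 21904 = 25688
r = S_xy / √(S_xx·S_yy) = 6904 / √(2480·25688) = 6904 / √63706240 = 6904 / 7981.6189 = 0.8650
t = r·√(n−2)/√(1−r²) = 0.8650·√10 / √(1−0.748225) = 2.735370 / 0.501772 = 5.451

5.451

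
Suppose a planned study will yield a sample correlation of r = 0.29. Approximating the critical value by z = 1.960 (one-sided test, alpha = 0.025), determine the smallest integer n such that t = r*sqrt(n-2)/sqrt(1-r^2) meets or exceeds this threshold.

r√(n−2)/√(1−r²) ≥ 1.960  ⇔  n−2 ≥ (1.960)²·(1−r²)/r²
(1−r²)/r² = (1−0.0841)/0.0841 = 10.8906
n ≥ 2 + 3.8416·10.8906 = 2 + 41.8373 = 43.8373
⌈43.8373⌉ = 44

44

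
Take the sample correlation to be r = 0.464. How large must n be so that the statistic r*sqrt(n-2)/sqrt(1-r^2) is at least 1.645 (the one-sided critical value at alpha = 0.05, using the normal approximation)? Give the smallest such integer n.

r√(n−2)/√(1−r²) ≥ 1.645  ⇔  n−2 ≥ (1.645)²·(1−r²)/r²
(1−r²)/r² = (1−0.215296)/0.215296 = 3.6448
n ≥ 2 + 2.706025·3.6448 = 2 + 9.8629 = 11.8629
⌈11.8629⌉ = 12

12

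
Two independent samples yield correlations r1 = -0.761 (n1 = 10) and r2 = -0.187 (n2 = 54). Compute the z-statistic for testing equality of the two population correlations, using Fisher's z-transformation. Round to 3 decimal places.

z1 = atanh(-0.761) = -0.998587,  z2 = atanh(-0.187) = -0.189227
SE = √(1/(n1−3) + 1/(n2−3)) = √(1/7 + 1/51) = √(0.1428571 + 0.0196078) = √0.1624649 = 0.403069
z = (z1 − z2)/SE = (-0.998587 − (-0.189227)) / 0.403069 = -0.809360 / 0.403069 = -2.008

-2.008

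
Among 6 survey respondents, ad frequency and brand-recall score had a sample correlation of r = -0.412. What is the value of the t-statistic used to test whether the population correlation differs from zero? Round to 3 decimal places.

t = r·√(n−2) / √(1−r²) with r = -0.412, n = 6
  = -0.412·√4 / √(1 − 0.169744)
  = -0.412·2.000000 / 0.911184
  = -0.824000 / 0.911184 = -0.904

-0.904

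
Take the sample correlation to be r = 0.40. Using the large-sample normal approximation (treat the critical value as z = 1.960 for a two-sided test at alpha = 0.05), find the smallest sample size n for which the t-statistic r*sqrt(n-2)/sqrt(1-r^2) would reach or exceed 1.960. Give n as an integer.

23

Need r·√(n−2)/√(1−r²) ≥ 1.960
√(n−2) ≥ 1.960·√(1−0.1600) / 0.40 = 1.960·0.916515 / 0.40 = 4.4909
n−2 ≥ 20.1682  ⇒  n ≥ 22.1682
Smallest integer n = 23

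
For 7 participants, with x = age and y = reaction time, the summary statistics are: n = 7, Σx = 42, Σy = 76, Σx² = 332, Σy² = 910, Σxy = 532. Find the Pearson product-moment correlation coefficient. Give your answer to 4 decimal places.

0.9224

S_xy = nΣxy − ΣxΣy = 7·532 − 42·76 = 3724 − 3192 = 532
S_xx = nΣx² − (Σx)² = 7·332 − 42² = 2324 − 1764 = 560
S_yy = nΣy² − (Σy)² = 7·910 − 76² = 6370 − 5776 = 594
r = S_xy / √(S_xx·S_yy) = 532 / √(560·594) = 532 / √332640 = 532 / 576.7495 = 0.9224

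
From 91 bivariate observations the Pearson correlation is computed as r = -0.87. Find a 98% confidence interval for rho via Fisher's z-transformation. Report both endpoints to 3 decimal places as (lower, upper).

Fisher z: z_r = atanh(r) = ½·ln((1+(-0.87))/(1−(-0.87))) = -1.333080
SE(z) = 1/√(n−3) = 1/√88 = 0.106600
98% ⇒ z* = 2.326; margin = 2.326·0.106600 = 0.247952
CI on z-scale: (-1.581032, -1.085128)
Back-transform: tanh(-1.581032) = -0.918763, tanh(-1.085128) = -0.795093

(-0.919, -0.795)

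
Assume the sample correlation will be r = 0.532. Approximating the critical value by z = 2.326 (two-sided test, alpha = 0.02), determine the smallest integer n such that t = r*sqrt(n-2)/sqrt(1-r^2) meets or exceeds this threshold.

16

Need r·√(n−2)/√(1−r²) ≥ 2.326
√(n−2) ≥ 2.326·√(1−0.283024) / 0.532 = 2.326·0.846744 / 0.532 = 3.7021
n−2 ≥ 13.7055  ⇒  n ≥ 15.7055
Smallest integer n = 16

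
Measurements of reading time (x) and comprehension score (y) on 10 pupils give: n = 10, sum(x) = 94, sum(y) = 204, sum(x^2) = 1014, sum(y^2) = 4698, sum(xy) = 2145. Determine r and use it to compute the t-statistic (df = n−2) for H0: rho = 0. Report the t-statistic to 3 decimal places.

4.763

Numerator: nΣxy − (Σx)(Σy) = 10·2145 − (94)(204) = 2274
Denominator: √[(nΣx²−(Σx)²)(nΣy²−(Σy)²)]
  nΣx²−(Σx)² = 10·1014 − 8836 = 1304;  nΣy²−(Σy)² = 10·4698 − 41616 = 5364
  √(1304·5364) = √6994656 = 2644.7412
r = 2274 / 2644.7412 = 0.8598
t = r·√(n−2)/√(1−r²) = 0.8598·√8 / √(1−0.739256) = 2.431882 / 0.510631 = 4.763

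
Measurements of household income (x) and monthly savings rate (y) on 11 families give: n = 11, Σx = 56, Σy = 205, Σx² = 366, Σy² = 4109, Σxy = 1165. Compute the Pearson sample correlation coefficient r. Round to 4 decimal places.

0.7943

S_xy = nΣxy − ΣxΣy = 11·1165 − 56·205 = 12815 − 11480 = 1335
S_xx = nΣx² − (Σx)² = 11·366 − 56² = 4026 − 3136 = 890
S_yy = nΣy² − (Σy)² = 11·4109 − 205² = 45199 − 42025 = 3174
r = S_xy / √(S_xx·S_yy) = 1335 / √(890·3174) = 1335 / √2824860 = 1335 / 1680.7320 = 0.7943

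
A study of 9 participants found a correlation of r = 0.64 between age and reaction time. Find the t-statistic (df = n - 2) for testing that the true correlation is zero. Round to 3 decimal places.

1 − r² = 1 − 0.4096 = 0.5904;  √(1−r²) = 0.768375
√(n−2) = √7 = 2.645751
t = r·√(n−2)/√(1−r²) = 0.64 · 2.645751 / 0.768375 = 2.204

2.204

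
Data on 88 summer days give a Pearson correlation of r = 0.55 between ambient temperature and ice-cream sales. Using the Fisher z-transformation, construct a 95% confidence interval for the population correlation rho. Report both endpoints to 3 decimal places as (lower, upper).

Fisher z: z_r = atanh(r) = ½·ln((1+0.55)/(1−0.55)) = 0.618381
SE(z) = 1/√(n−3) = 1/√85 = 0.108465
95% ⇒ z* = 1.960; margin = 1.960·0.108465 = 0.212591
CI on z-scale: (0.405790, 0.830972)
Back-transform: tanh(0.405790) = 0.384892, tanh(0.830972) = 0.680998

(0.385, 0.681)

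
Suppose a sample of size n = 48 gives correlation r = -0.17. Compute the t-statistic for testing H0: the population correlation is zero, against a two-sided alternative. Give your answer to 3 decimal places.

-1.170

1 − r² = 1 − 0.0289 = 0.9711;  √(1−r²) = 0.985444
√(n−2) = √46 = 6.782330
t = r·√(n−2)/√(1−r²) = -0.17 · 6.782330 / 0.985444 = -1.170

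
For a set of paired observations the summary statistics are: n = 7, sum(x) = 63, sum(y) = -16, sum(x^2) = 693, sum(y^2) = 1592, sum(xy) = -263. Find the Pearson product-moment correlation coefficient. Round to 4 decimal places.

-0.2688

S_xy = nΣxy − ΣxΣy = 7·(-263) − 63·(-16) = -1841 − (-1008) = -833
S_xx = nΣx² − (Σx)² = 7·693 − 63² = 4851 − 3969 = 882
S_yy = nΣy² − (Σy)² = 7·1592 − (-16)² = 11144 − 256 = 10888
r = S_xy / √(S_xx·S_yy) = -833 / √(882·10888) = -833 / √9603216 = -833 / 3098.9056 = -0.2688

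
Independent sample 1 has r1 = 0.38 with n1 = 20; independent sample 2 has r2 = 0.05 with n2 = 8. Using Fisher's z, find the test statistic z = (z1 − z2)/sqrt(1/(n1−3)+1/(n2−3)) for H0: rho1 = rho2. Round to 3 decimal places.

Fisher z-transforms: z1 = atanh(0.38) = 0.400060, z2 = atanh(0.05) = 0.050042; difference d = 0.350018
Var(d) = 1/17 + 1/5 = 0.0588235 + 0.2000000 = 0.2588235
z = d/√Var(d) = 0.350018 / √0.2588235 = 0.350018 / 0.508747 = 0.688

0.688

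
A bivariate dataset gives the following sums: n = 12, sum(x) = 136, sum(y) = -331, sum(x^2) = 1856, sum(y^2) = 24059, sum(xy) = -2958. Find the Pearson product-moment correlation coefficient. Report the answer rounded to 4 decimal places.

Numerator: nΣxy − (Σx)(Σy) = 12·(-2958) − (136)(-331) = 9520
Denominator: √[(nΣx²−(Σx)²)(nΣy²−(Σy)²)]
  nΣx²−(Σx)² = 12·1856 − 18496 = 3776;  nΣy²−(Σy)² = 12·24059 − 109561 = 179147
  √(3776·179147) = √676459072 = 26008.8268
r = 9520 / 26008.8268 = 0.3660

0.3660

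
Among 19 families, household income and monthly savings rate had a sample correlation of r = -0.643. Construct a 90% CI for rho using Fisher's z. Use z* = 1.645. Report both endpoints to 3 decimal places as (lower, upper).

(-0.826, -0.338)

Fisher z: z_r = atanh(r) = ½·ln((1+(-0.643))/(1−(-0.643))) = -0.763272
SE(z) = 1/√(n−3) = 1/√16 = 0.250000
90% ⇒ z* = 1.645; margin = 1.645·0.250000 = 0.411250
CI on z-scale: (-1.174522, -0.352022)
Back-transform: tanh(-1.174522) = -0.825716, tanh(-0.352022) = -0.338168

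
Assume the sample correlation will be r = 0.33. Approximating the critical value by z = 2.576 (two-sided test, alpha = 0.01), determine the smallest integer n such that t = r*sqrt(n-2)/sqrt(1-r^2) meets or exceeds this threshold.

57

r√(n−2)/√(1−r²) ≥ 2.576  ⇔  n−2 ≥ (2.576)²·(1−r²)/r²
(1−r²)/r² = (1−0.1089)/0.1089 = 8.1827
n ≥ 2 + 6.635776·8.1827 = 2 + 54.2986 = 56.2986
⌈56.2986⌉ = 57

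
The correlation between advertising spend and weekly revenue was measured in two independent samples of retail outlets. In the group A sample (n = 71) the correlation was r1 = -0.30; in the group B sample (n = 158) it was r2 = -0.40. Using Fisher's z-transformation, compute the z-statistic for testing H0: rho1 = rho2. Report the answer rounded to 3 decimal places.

Fisher z-transforms: z1 = atanh(-0.30) = -0.309520, z2 = atanh(-0.40) = -0.423649; difference d = 0.114129
Var(d) = 1/68 + 1/155 = 0.0147059 + 0.0064516 = 0.0211575
z = d/√Var(d) = 0.114129 / √0.0211575 = 0.114129 / 0.145456 = 0.785

0.785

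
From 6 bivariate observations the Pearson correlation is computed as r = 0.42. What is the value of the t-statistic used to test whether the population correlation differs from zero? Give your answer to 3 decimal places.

0.926

1 − r² = 1 − 0.1764 = 0.8236;  √(1−r²) = 0.907524
√(n−2) = √4 = 2.000000
t = r·√(n−2)/√(1−r²) = 0.42 · 2.000000 / 0.907524 = 0.926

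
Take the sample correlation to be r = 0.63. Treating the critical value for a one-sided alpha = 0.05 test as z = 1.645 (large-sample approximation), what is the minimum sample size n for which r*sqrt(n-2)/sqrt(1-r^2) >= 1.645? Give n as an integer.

r√(n−2)/√(1−r²) ≥ 1.645  ⇔  n−2 ≥ (1.645)²·(1−r²)/r²
(1−r²)/r² = (1−0.3969)/0.3969 = 1.5195
n ≥ 2 + 2.706025·1.5195 = 2 + 4.1118 = 6.1118
⌈6.1118⌉ = 7

7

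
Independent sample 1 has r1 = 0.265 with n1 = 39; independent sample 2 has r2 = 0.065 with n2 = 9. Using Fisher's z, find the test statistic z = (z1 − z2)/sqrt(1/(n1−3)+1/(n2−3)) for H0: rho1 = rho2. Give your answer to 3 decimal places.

Fisher z-transforms: z1 = atanh(0.265) = 0.271478, z2 = atanh(0.065) = 0.065092; difference d = 0.206386
Var(d) = 1/36 + 1/6 = 0.0277778 + 0.1666667 = 0.1944445
z = d/√Var(d) = 0.206386 / √0.1944445 = 0.206386 / 0.440959 = 0.468

0.468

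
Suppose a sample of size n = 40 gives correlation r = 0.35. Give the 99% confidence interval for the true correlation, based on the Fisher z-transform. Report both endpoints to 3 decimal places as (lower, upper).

(-0.058, 0.658)

Fisher z: z_r = atanh(r) = ½·ln((1+0.35)/(1−0.35)) = 0.365444
SE(z) = 1/√(n−3) = 1/√37 = 0.164399
99% ⇒ z* = 2.576; margin = 2.576·0.164399 = 0.423492
CI on z-scale: (-0.058048, 0.788936)
Back-transform: tanh(-0.058048) = -0.057983, tanh(0.788936) = 0.657806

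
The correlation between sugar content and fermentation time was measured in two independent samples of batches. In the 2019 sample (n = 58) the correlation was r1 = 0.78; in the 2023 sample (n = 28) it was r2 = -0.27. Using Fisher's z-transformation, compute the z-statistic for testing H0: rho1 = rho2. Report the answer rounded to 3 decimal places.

Fisher z-transforms: z1 = atanh(0.78) = 1.045371, z2 = atanh(-0.27) = -0.276864; difference d = 1.322235
Var(d) = 1/55 + 1/25 = 0.0181818 + 0.0400000 = 0.0581818
z = d/√Var(d) = 1.322235 / √0.0581818 = 1.322235 / 0.241209 = 5.482

5.482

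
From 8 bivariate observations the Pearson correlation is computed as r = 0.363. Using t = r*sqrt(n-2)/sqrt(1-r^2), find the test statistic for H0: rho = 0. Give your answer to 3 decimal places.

0.954

t = r·√(n−2) / √(1−r²) with r = 0.363, n = 8
  = 0.363·√6 / √(1 − 0.131769)
  = 0.363·2.449490 / 0.931789
  = 0.889165 / 0.931789 = 0.954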